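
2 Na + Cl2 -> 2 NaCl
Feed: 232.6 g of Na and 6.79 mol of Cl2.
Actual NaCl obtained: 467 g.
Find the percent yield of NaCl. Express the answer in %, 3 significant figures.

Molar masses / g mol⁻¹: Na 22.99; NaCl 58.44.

79.0 %

n(Na) = 232.6 / 22.99 = 10.12 mol
n(Cl2) = 6.790 mol
n/ν for Na = 10.12/2 = 5.060
n/ν for Cl2 = 6.790/1 = 6.790
Smallest n/ν is Na → limiting reagent.
theoretical n(NaCl) = (2/2) × 10.12 = 10.12 mol → 591.4 g
% yield = 467 / 591.4 × 100 = 78.97 %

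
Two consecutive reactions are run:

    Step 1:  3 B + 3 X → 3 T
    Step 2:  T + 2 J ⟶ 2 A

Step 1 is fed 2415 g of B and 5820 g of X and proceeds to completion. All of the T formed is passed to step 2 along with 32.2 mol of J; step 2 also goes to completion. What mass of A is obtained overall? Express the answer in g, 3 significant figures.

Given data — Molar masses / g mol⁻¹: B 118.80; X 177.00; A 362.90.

11700 g

Step 1:
n(B) = 2415 / 118.80 = 20.33 mol
n(X) = 5820 / 177.00 = 32.88 mol
n/ν for B = 20.33/3 = 6.777
n/ν for X = 32.88/3 = 10.96
Smallest n/ν is B → limiting reagent.
n(T) produced = (3/3) × 20.33 = 20.33 mol
Step 2:
n(T) available = 20.33 mol
n(J) = 32.20 mol
n/ν for T = 20.33/1 = 20.33
n/ν for J = 32.20/2 = 16.10
Smallest n/ν is J → limiting reagent.
n(A) = (2/2) × 32.20 = 32.20 mol
mass = 32.20 × 362.90 = 11690 g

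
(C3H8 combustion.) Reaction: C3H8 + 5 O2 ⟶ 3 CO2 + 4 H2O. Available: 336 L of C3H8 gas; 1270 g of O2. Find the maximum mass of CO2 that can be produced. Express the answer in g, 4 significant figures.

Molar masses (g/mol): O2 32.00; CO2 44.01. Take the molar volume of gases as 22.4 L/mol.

n(C3H8) = 336.0 / 22.4 = 15.00 mol
n(O2) = 1270 / 32.00 = 39.69 mol
n/ν for C3H8 = 15.00/1 = 15.00
n/ν for O2 = 39.69/5 = 7.938
Smallest n/ν is O2 → limiting reagent.
n(CO2) = (3/5) × 39.69 = 23.81 mol
mass = 23.81 × 44.01 = 1048 g

1048 g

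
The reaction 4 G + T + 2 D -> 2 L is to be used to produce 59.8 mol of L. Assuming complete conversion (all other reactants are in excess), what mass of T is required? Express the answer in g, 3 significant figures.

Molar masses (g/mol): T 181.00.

n(L) = 59.80 mol
n(T) = (1/2) × 59.80 = 29.90 mol
mass = 29.90 × 181.00 = 5412 g

5410 g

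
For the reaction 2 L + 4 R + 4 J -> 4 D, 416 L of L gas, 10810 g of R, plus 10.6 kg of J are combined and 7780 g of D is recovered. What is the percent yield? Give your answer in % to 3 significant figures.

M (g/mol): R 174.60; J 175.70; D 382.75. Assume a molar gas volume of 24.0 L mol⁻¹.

n(L) = 416.0 / 24.0 = 17.33 mol
n(R) = 10810 / 174.60 = 61.91 mol
n(J) = 10.60×1000 / 175.70 = 60.33 mol
n/ν for L = 17.33/2 = 8.665
n/ν for R = 61.91/4 = 15.48
n/ν for J = 60.33/4 = 15.08
Smallest n/ν is L → limiting reagent.
theoretical n(D) = (4/2) × 17.33 = 34.66 mol → 13270 g
% yield = 7780 / 13270 × 100 = 58.63 %

58.6 %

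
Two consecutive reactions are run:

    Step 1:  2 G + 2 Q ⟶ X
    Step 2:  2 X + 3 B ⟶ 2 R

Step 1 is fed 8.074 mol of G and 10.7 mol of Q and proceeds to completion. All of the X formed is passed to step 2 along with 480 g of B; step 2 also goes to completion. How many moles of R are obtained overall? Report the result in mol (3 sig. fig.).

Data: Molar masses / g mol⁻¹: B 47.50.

Step 1:
n(G) = 8.074 mol
n(Q) = 10.70 mol
n/ν for G = 8.074/2 = 4.037
n/ν for Q = 10.70/2 = 5.350
Smallest n/ν is G → limiting reagent.
n(X) produced = (1/2) × 8.074 = 4.037 mol
Step 2:
n(X) available = 4.037 mol
n(B) = 480.0 / 47.50 = 10.11 mol
n/ν for X = 4.037/2 = 2.019
n/ν for B = 10.11/3 = 3.370
Smallest n/ν is X → limiting reagent.
n(R) = (2/2) × 4.037 = 4.037 mol

4.04 mol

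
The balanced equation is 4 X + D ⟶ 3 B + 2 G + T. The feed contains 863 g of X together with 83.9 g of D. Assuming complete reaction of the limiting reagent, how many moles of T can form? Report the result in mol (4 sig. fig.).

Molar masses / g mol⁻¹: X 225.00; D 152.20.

n(X) = 863.0 / 225.00 = 3.836 mol
n(D) = 83.90 / 152.20 = 0.5512 mol
n/ν for X = 3.836/4 = 0.9590
n/ν for D = 0.5512/1 = 0.5512
Smallest n/ν is D → limiting reagent.
n(T) = (1/1) × 0.5512 = 0.5512 mol

0.5512 mol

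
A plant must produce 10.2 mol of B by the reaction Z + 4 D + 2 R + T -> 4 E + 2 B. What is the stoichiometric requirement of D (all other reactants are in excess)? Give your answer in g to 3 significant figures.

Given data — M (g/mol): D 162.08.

3310 g

n(B) = 10.20 mol
n(D) = (4/2) × 10.20 = 20.40 mol
mass = 20.40 × 162.08 = 3306 g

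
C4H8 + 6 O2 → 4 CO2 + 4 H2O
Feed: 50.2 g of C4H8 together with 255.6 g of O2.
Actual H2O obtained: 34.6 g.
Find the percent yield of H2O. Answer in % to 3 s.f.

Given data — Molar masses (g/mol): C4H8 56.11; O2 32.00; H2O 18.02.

n(C4H8) = 50.20 / 56.11 = 0.8947 mol
n(O2) = 255.6 / 32.00 = 7.988 mol
n/ν → C4H8: 0.8947, O2: 1.331; C4H8 is limiting.
theoretical n(H2O) = (4/1) × 0.8947 = 3.579 mol → 64.49 g
% yield = 34.6 / 64.49 × 100 = 53.65 %

53.7 %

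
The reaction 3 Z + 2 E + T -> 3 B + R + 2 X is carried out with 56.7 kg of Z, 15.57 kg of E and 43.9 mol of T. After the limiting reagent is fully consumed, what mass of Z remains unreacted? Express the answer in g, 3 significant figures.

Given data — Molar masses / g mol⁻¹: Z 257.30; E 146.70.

n(Z) = 56.70×1000 / 257.30 = 220.4 mol
n(E) = 15.57×1000 / 146.70 = 106.1 mol
n(T) = 43.90 mol
n/ν → Z: 73.47, E: 53.05, T: 43.90; T is limiting.
Z consumed = (3/1) × 43.90 = 131.7 mol
Z remaining = 220.4 − 131.7 = 88.70 mol
mass = 88.70 × 257.30 = 22820 g

22800 g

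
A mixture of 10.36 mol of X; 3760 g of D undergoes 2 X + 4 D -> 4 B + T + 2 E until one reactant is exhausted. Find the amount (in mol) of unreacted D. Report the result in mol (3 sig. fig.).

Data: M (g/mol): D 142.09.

5.74 mol

n(X) = 10.36 mol
n(D) = 3760 / 142.09 = 26.46 mol
n/ν for X = 10.36/2 = 5.180
n/ν for D = 26.46/4 = 6.615
Smallest n/ν is X → limiting reagent.
D consumed = (4/2) × 10.36 = 20.72 mol
D remaining = 26.46 − 20.72 = 5.740 mol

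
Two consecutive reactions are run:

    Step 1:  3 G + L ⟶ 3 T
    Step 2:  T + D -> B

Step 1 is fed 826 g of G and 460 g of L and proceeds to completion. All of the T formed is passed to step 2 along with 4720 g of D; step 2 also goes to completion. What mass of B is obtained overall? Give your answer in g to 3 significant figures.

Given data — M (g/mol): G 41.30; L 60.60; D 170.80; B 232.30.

4650 g

Step 1:
n(G) = 826.0 / 41.30 = 20.00 mol
n(L) = 460.0 / 60.60 = 7.591 mol
n/ν for G = 20.00/3 = 6.667
n/ν for L = 7.591/1 = 7.591
Smallest n/ν is G → limiting reagent.
n(T) produced = (3/3) × 20.00 = 20.00 mol
Step 2:
n(T) available = 20.00 mol
n(D) = 4720 / 170.80 = 27.63 mol
n/ν for T = 20.00/1 = 20.00
n/ν for D = 27.63/1 = 27.63
Smallest n/ν is T → limiting reagent.
n(B) = (1/1) × 20.00 = 20.00 mol
mass = 20.00 × 232.30 = 4646 g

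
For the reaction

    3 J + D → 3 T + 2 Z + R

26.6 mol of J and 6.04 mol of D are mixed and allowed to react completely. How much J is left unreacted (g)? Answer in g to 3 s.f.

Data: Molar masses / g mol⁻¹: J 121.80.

n(J) = 26.60 mol
n(D) = 6.040 mol
n/ν for J = 26.60/3 = 8.867
n/ν for D = 6.040/1 = 6.040
Smallest n/ν is D → limiting reagent.
J consumed = (3/1) × 6.040 = 18.12 mol
J remaining = 26.60 − 18.12 = 8.480 mol
mass = 8.480 × 121.80 = 1033 g

1030 g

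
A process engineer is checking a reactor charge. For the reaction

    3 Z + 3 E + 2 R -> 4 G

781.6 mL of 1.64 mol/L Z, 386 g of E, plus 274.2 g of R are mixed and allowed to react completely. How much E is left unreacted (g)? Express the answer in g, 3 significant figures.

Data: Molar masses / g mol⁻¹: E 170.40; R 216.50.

168 g

n(Z) = 1.64 × 781.6/1000 = 1.282 mol
n(E) = 386.0 / 170.40 = 2.265 mol
n(R) = 274.2 / 216.50 = 1.267 mol
n/ν for Z = 1.282/3 = 0.4273
n/ν for E = 2.265/3 = 0.7550
n/ν for R = 1.267/2 = 0.6335
Smallest n/ν is Z → limiting reagent.
E consumed = (3/3) × 1.282 = 1.282 mol
E remaining = 2.265 − 1.282 = 0.9830 mol
mass = 0.9830 × 170.40 = 167.5 g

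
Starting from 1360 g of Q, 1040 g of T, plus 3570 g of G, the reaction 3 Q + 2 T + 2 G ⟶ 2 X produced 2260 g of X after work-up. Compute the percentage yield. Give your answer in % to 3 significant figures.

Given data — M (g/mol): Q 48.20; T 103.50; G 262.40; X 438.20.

n(Q) = 1360 / 48.20 = 28.22 mol
n(T) = 1040 / 103.50 = 10.05 mol
n(G) = 3570 / 262.40 = 13.61 mol
n/ν for Q = 28.22/3 = 9.407
n/ν for T = 10.05/2 = 5.025
n/ν for G = 13.61/2 = 6.805
Smallest n/ν is T → limiting reagent.
theoretical n(X) = (2/2) × 10.05 = 10.05 mol → 4404 g
% yield = 2260 / 4404 × 100 = 51.32 %

51.3 %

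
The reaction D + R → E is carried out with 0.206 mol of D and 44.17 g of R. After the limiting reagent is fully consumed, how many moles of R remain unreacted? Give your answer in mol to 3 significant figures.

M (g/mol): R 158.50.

n(D) = 0.2060 mol
n(R) = 44.17 / 158.50 = 0.2787 mol
n/ν for D = 0.2060/1 = 0.2060
n/ν for R = 0.2787/1 = 0.2787
Smallest n/ν is D → limiting reagent.
R consumed = (1/1) × 0.2060 = 0.2060 mol
R remaining = 0.2787 − 0.2060 = 0.07270 mol

0.0727 mol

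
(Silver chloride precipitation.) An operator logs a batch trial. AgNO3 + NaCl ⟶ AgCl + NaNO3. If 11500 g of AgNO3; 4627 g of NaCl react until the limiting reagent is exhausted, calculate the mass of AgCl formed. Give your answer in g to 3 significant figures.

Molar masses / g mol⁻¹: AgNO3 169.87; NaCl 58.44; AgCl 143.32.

9700 g

n(AgNO3) = 11500 / 169.87 = 67.70 mol
n(NaCl) = 4627 / 58.44 = 79.18 mol
n/ν for AgNO3 = 67.70/1 = 67.70
n/ν for NaCl = 79.18/1 = 79.18
Smallest n/ν is AgNO3 → limiting reagent.
n(AgCl) = (1/1) × 67.70 = 67.70 mol
mass = 67.70 × 143.32 = 9703 g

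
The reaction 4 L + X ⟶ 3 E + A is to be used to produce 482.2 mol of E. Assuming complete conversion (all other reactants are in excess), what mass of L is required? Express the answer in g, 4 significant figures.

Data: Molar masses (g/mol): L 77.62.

49900 g

n(E) = 482.2 mol
n(L) = (4/3) × 482.2 = 642.9 mol
mass = 642.9 × 77.62 = 49900 g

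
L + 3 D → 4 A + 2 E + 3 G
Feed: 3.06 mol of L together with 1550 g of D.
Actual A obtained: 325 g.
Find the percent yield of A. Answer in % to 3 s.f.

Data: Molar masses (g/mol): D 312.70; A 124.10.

39.6 %

n(L) = 3.060 mol
n(D) = 1550 / 312.70 = 4.957 mol
n/ν for L = 3.060/1 = 3.060
n/ν for D = 4.957/3 = 1.652
Smallest n/ν is D → limiting reagent.
theoretical n(A) = (4/3) × 4.957 = 6.609 mol → 820.2 g
% yield = 325 / 820.2 × 100 = 39.62 %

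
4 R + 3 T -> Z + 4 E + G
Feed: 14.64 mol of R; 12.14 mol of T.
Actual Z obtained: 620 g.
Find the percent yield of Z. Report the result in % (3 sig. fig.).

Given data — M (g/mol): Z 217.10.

78.0 %

n(R) = 14.64 mol
n(T) = 12.14 mol
n/ν → R: 3.660, T: 4.047; R is limiting.
theoretical n(Z) = (1/4) × 14.64 = 3.660 mol → 794.6 g
% yield = 620 / 794.6 × 100 = 78.03 %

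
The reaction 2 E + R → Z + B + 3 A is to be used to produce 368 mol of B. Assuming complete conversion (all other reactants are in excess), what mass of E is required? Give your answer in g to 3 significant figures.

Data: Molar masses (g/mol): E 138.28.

102000 g

n(B) = 368.0 mol
n(E) = (2/1) × 368.0 = 736.0 mol
mass = 736.0 × 138.28 = 101800 g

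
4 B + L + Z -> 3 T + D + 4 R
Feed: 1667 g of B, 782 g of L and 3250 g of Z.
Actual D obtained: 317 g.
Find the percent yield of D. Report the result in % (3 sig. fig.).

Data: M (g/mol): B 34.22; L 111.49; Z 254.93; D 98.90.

45.7 %

n(B) = 1667 / 34.22 = 48.71 mol
n(L) = 782.0 / 111.49 = 7.014 mol
n(Z) = 3250 / 254.93 = 12.75 mol
n/ν for B = 48.71/4 = 12.18
n/ν for L = 7.014/1 = 7.014
n/ν for Z = 12.75/1 = 12.75
Smallest n/ν is L → limiting reagent.
theoretical n(D) = (1/1) × 7.014 = 7.014 mol → 693.7 g
% yield = 317 / 693.7 × 100 = 45.70 %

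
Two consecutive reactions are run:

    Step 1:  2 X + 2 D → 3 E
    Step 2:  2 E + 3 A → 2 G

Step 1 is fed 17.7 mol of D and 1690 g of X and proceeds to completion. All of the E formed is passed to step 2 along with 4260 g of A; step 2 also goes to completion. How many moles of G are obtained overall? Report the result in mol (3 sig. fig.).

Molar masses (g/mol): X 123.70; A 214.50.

Step 1:
n(D) = 17.70 mol
n(X) = 1690 / 123.70 = 13.66 mol
n/ν for D = 17.70/2 = 8.850
n/ν for X = 13.66/2 = 6.830
Smallest n/ν is X → limiting reagent.
n(E) produced = (3/2) × 13.66 = 20.49 mol
Step 2:
n(E) available = 20.49 mol
n(A) = 4260 / 214.50 = 19.86 mol
n/ν for E = 20.49/2 = 10.25
n/ν for A = 19.86/3 = 6.620
Smallest n/ν is A → limiting reagent.
n(G) = (2/3) × 19.86 = 13.24 mol

13.2 mol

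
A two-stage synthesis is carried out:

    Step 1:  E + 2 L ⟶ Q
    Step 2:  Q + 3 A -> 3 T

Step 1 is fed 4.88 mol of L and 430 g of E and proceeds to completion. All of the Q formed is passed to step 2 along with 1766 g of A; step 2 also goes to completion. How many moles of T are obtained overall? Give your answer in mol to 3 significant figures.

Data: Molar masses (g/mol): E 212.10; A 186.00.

6.08 mol

Step 1:
n(L) = 4.880 mol
n(E) = 430.0 / 212.10 = 2.027 mol
n/ν for L = 4.880/2 = 2.440
n/ν for E = 2.027/1 = 2.027
Smallest n/ν is E → limiting reagent.
n(Q) produced = (1/1) × 2.027 = 2.027 mol
Step 2:
n(Q) available = 2.027 mol
n(A) = 1766 / 186.00 = 9.495 mol
n/ν for Q = 2.027/1 = 2.027
n/ν for A = 9.495/3 = 3.165
Smallest n/ν is Q → limiting reagent.
n(T) = (3/1) × 2.027 = 6.081 mol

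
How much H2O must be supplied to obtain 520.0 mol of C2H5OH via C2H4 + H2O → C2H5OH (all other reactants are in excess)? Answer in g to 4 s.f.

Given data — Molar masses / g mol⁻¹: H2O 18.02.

9370 g

n(C2H5OH) = 520.0 mol
n(H2O) = (1/1) × 520.0 = 520.0 mol
mass = 520.0 × 18.02 = 9370 g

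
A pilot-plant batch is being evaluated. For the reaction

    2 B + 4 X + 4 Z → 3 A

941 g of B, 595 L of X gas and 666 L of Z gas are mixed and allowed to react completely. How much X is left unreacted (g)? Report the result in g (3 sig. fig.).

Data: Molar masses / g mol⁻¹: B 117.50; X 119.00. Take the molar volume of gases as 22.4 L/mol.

1250 g

n(B) = 941.0 / 117.50 = 8.009 mol
n(X) = 595.0 / 22.4 = 26.56 mol
n(Z) = 666.0 / 22.4 = 29.73 mol
n/ν for B = 8.009/2 = 4.005
n/ν for X = 26.56/4 = 6.640
n/ν for Z = 29.73/4 = 7.433
Smallest n/ν is B → limiting reagent.
X consumed = (4/2) × 8.009 = 16.02 mol
X remaining = 26.56 − 16.02 = 10.54 mol
mass = 10.54 × 119.00 = 1254 g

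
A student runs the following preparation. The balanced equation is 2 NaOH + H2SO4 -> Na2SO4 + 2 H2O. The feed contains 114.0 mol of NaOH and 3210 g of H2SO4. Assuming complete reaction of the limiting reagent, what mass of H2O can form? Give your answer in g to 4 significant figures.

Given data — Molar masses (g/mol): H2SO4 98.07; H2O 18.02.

1180 g

n(NaOH) = 114.0 mol
n(H2SO4) = 3210 / 98.07 = 32.73 mol
n/ν for NaOH = 114.0/2 = 57.00
n/ν for H2SO4 = 32.73/1 = 32.73
Smallest n/ν is H2SO4 → limiting reagent.
n(H2O) = (2/1) × 32.73 = 65.46 mol
mass = 65.46 × 18.02 = 1180 g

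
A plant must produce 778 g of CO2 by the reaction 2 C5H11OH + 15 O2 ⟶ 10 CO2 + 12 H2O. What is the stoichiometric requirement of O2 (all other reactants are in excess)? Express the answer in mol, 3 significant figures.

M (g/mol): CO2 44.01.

26.5 mol

n(CO2) = 778 / 44.01 = 17.68 mol
n(O2) = (15/10) × 17.68 = 26.52 mol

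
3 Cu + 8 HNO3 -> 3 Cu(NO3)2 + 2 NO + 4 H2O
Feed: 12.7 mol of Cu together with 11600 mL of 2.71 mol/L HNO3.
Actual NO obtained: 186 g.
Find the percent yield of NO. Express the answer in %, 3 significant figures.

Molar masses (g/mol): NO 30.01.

78.9 %

n(Cu) = 12.70 mol
n(HNO3) = 2.71 × 11600/1000 = 31.44 mol
n/ν → Cu: 4.233, HNO3: 3.930; HNO3 is limiting.
theoretical n(NO) = (2/8) × 31.44 = 7.860 mol → 235.9 g
% yield = 186 / 235.9 × 100 = 78.85 %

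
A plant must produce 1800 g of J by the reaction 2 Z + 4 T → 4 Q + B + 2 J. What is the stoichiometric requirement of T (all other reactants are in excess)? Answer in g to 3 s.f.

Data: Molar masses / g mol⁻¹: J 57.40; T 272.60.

n(J) = 1800 / 57.40 = 31.36 mol
n(T) = (4/2) × 31.36 = 62.72 mol
mass = 62.72 × 272.60 = 17100 g

17100 g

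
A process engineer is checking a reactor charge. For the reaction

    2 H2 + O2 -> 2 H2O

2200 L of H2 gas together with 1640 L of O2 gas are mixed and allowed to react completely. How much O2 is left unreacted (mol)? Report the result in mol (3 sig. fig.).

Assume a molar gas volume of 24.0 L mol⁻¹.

22.5 mol

n(H2) = 2200 / 24.0 = 91.67 mol
n(O2) = 1640 / 24.0 = 68.33 mol
n/ν for H2 = 91.67/2 = 45.84
n/ν for O2 = 68.33/1 = 68.33
Smallest n/ν is H2 → limiting reagent.
O2 consumed = (1/2) × 91.67 = 45.84 mol
O2 remaining = 68.33 − 45.84 = 22.49 mol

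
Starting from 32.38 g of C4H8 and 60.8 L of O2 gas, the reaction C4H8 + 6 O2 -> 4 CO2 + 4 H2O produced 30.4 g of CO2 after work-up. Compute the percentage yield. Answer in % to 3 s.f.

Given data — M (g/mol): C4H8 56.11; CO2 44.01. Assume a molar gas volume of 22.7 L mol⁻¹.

n(C4H8) = 32.38 / 56.11 = 0.5771 mol
n(O2) = 60.80 / 22.7 = 2.678 mol
n/ν for C4H8 = 0.5771/1 = 0.5771
n/ν for O2 = 2.678/6 = 0.4463
Smallest n/ν is O2 → limiting reagent.
theoretical n(CO2) = (4/6) × 2.678 = 1.785 mol → 78.56 g
% yield = 30.4 / 78.56 × 100 = 38.70 %

38.7 %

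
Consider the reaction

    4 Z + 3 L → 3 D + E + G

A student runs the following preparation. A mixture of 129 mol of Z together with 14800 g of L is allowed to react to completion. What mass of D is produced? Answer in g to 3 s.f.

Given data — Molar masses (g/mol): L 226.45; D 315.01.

20600 g

n(Z) = 129.0 mol
n(L) = 14800 / 226.45 = 65.36 mol
n/ν → Z: 32.25, L: 21.79; L is limiting.
n(D) = (3/3) × 65.36 = 65.36 mol
mass = 65.36 × 315.01 = 20590 g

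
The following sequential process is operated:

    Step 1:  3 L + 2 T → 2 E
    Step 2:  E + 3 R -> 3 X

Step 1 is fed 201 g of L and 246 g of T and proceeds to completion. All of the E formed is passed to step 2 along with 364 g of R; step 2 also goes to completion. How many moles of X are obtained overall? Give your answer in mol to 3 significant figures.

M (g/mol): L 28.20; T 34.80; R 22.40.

Step 1:
n(L) = 201.0 / 28.20 = 7.128 mol
n(T) = 246.0 / 34.80 = 7.069 mol
n/ν → L: 2.376, T: 3.535; L is limiting.
n(E) produced = (2/3) × 7.128 = 4.752 mol
Step 2:
n(E) available = 4.752 mol
n(R) = 364.0 / 22.40 = 16.25 mol
n/ν → E: 4.752, R: 5.417; E is limiting.
n(X) = (3/1) × 4.752 = 14.26 mol

14.3 mol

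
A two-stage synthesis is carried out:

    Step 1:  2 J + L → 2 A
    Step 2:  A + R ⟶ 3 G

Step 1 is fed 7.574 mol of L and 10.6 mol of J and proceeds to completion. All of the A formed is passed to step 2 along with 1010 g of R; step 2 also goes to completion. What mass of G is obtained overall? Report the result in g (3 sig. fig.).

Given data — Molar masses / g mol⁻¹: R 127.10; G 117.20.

2790 g

Step 1:
n(L) = 7.574 mol
n(J) = 10.60 mol
n/ν for L = 7.574/1 = 7.574
n/ν for J = 10.60/2 = 5.300
Smallest n/ν is J → limiting reagent.
n(A) produced = (2/2) × 10.60 = 10.60 mol
Step 2:
n(A) available = 10.60 mol
n(R) = 1010 / 127.10 = 7.946 mol
n/ν for A = 10.60/1 = 10.60
n/ν for R = 7.946/1 = 7.946
Smallest n/ν is R → limiting reagent.
n(G) = (3/1) × 7.946 = 23.84 mol
mass = 23.84 × 117.20 = 2794 g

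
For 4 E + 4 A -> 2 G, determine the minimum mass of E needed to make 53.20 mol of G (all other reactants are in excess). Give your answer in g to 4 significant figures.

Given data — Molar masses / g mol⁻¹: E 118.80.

n(G) = 53.20 mol
n(E) = (4/2) × 53.20 = 106.4 mol
mass = 106.4 × 118.80 = 12640 g

12640 g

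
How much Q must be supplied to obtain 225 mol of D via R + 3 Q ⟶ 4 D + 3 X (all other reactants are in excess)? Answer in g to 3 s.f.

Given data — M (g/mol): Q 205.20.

34600 g

n(D) = 225.0 mol
n(Q) = (3/4) × 225.0 = 168.8 mol
mass = 168.8 × 205.20 = 34640 g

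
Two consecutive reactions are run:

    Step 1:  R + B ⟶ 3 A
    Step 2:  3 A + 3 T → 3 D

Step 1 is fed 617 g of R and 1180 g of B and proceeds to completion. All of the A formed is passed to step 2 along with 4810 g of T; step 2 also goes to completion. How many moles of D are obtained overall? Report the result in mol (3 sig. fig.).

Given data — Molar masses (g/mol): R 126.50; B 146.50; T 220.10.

14.6 mol

Step 1:
n(R) = 617.0 / 126.50 = 4.877 mol
n(B) = 1180 / 146.50 = 8.055 mol
n/ν → R: 4.877, B: 8.055; R is limiting.
n(A) produced = (3/1) × 4.877 = 14.63 mol
Step 2:
n(A) available = 14.63 mol
n(T) = 4810 / 220.10 = 21.85 mol
n/ν → A: 4.877, T: 7.283; A is limiting.
n(D) = (3/3) × 14.63 = 14.63 mol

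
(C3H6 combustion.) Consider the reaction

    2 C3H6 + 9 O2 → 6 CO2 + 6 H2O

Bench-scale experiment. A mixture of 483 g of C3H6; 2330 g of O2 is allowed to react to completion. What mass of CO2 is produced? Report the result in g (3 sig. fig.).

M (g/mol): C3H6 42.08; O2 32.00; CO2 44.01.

n(C3H6) = 483.0 / 42.08 = 11.48 mol
n(O2) = 2330 / 32.00 = 72.81 mol
n/ν for C3H6 = 11.48/2 = 5.740
n/ν for O2 = 72.81/9 = 8.090
Smallest n/ν is C3H6 → limiting reagent.
n(CO2) = (6/2) × 11.48 = 34.44 mol
mass = 34.44 × 44.01 = 1516 g

1520 g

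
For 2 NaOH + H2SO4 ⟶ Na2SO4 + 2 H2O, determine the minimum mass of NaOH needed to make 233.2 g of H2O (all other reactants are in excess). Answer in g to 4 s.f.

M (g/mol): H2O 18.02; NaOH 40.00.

517.6 g

n(H2O) = 233.2 / 18.02 = 12.94 mol
n(NaOH) = (2/2) × 12.94 = 12.94 mol
mass = 12.94 × 40.00 = 517.6 g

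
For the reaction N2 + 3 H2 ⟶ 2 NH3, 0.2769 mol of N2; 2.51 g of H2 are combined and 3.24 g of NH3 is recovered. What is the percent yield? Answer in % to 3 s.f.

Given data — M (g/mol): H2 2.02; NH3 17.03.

n(N2) = 0.2769 mol
n(H2) = 2.510 / 2.02 = 1.243 mol
n/ν for N2 = 0.2769/1 = 0.2769
n/ν for H2 = 1.243/3 = 0.4143
Smallest n/ν is N2 → limiting reagent.
theoretical n(NH3) = (2/1) × 0.2769 = 0.5538 mol → 9.431 g
% yield = 3.24 / 9.431 × 100 = 34.35 %

34.4 %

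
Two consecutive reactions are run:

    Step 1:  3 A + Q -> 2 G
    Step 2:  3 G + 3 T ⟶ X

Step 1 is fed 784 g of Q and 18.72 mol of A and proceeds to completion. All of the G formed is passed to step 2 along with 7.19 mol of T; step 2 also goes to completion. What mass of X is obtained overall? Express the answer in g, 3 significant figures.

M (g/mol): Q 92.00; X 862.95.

2070 g

Step 1:
n(Q) = 784.0 / 92.00 = 8.522 mol
n(A) = 18.72 mol
n/ν → Q: 8.522, A: 6.240; A is limiting.
n(G) produced = (2/3) × 18.72 = 12.48 mol
Step 2:
n(G) available = 12.48 mol
n(T) = 7.190 mol
n/ν → G: 4.160, T: 2.397; T is limiting.
n(X) = (1/3) × 7.190 = 2.397 mol
mass = 2.397 × 862.95 = 2068 g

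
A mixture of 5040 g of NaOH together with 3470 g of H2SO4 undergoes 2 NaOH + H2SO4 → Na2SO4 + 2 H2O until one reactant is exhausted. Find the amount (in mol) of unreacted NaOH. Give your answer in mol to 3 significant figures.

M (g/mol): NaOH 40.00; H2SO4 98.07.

n(NaOH) = 5040 / 40.00 = 126.0 mol
n(H2SO4) = 3470 / 98.07 = 35.38 mol
n/ν → NaOH: 63.00, H2SO4: 35.38; H2SO4 is limiting.
NaOH consumed = (2/1) × 35.38 = 70.76 mol
NaOH remaining = 126.0 − 70.76 = 55.24 mol

55.2 mol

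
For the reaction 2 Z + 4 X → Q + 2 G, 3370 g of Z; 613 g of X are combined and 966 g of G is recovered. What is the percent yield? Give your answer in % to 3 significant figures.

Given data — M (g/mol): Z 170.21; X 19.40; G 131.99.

n(Z) = 3370 / 170.21 = 19.80 mol
n(X) = 613.0 / 19.40 = 31.60 mol
n/ν → Z: 9.900, X: 7.900; X is limiting.
theoretical n(G) = (2/4) × 31.60 = 15.80 mol → 2085 g
% yield = 966 / 2085 × 100 = 46.33 %

46.3 %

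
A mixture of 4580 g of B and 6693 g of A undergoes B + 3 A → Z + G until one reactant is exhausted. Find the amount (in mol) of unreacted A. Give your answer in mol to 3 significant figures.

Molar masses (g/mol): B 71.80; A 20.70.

132 mol

n(B) = 4580 / 71.80 = 63.79 mol
n(A) = 6693 / 20.70 = 323.3 mol
n/ν for B = 63.79/1 = 63.79
n/ν for A = 323.3/3 = 107.8
Smallest n/ν is B → limiting reagent.
A consumed = (3/1) × 63.79 = 191.4 mol
A remaining = 323.3 − 191.4 = 131.9 mol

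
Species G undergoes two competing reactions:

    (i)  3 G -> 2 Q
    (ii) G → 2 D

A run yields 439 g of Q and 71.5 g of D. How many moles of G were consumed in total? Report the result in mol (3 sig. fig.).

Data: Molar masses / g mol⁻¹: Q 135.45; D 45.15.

n(Q) = 439 / 135.45 = 3.241 mol
n(D) = 71.5 / 45.15 = 1.584 mol
n(G) via (i) = (3/2)×3.241 = 4.862 mol
n(G) via (ii) = (1/2)×1.584 = 0.7920 mol
total n(G) = 4.862 + 0.7920 = 5.654 mol

5.65 mol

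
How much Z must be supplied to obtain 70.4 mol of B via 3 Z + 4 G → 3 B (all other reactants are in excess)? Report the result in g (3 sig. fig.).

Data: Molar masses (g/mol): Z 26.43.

n(B) = 70.40 mol
n(Z) = (3/3) × 70.40 = 70.40 mol
mass = 70.40 × 26.43 = 1861 g

1860 g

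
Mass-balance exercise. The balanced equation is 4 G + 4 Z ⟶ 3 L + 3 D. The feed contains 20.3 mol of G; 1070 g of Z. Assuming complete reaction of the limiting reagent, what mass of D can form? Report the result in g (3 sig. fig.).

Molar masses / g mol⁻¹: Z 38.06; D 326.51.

n(G) = 20.30 mol
n(Z) = 1070 / 38.06 = 28.11 mol
n/ν → G: 5.075, Z: 7.028; G is limiting.
n(D) = (3/4) × 20.30 = 15.23 mol
mass = 15.23 × 326.51 = 4973 g

4970 g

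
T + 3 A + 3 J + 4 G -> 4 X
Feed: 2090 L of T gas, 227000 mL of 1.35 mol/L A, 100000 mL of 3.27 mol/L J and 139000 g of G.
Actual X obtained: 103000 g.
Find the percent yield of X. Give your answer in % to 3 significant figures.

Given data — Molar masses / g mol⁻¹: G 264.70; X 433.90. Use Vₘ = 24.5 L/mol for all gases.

69.6 %

n(T) = 2090 / 24.5 = 85.31 mol
n(A) = 1.35 × 227000/1000 = 306.5 mol
n(J) = 3.27 × 100000/1000 = 327.0 mol
n(G) = 139000 / 264.70 = 525.1 mol
n/ν → T: 85.31, A: 102.2, J: 109.0, G: 131.3; T is limiting.
theoretical n(X) = (4/1) × 85.31 = 341.2 mol → 148000 g
% yield = 103000 / 148000 × 100 = 69.59 %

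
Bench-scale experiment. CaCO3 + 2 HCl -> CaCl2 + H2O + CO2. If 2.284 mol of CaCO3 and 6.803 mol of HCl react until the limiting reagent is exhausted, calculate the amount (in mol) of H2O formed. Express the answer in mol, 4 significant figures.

2.284 mol

n(CaCO3) = 2.284 mol
n(HCl) = 6.803 mol
n/ν → CaCO3: 2.284, HCl: 3.402; CaCO3 is limiting.
n(H2O) = (1/1) × 2.284 = 2.284 mol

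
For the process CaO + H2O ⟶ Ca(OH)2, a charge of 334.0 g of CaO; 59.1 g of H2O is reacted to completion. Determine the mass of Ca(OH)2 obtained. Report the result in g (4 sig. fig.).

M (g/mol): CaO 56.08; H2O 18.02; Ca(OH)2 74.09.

n(CaO) = 334.0 / 56.08 = 5.956 mol
n(H2O) = 59.10 / 18.02 = 3.280 mol
n/ν for CaO = 5.956/1 = 5.956
n/ν for H2O = 3.280/1 = 3.280
Smallest n/ν is H2O → limiting reagent.
n(Ca(OH)2) = (1/1) × 3.280 = 3.280 mol
mass = 3.280 × 74.09 = 243.0 g

243.0 g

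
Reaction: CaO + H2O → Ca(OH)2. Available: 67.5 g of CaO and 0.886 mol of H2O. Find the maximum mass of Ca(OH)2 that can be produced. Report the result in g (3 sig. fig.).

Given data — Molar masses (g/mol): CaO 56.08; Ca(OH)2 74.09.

n(CaO) = 67.50 / 56.08 = 1.204 mol
n(H2O) = 0.8860 mol
n/ν for CaO = 1.204/1 = 1.204
n/ν for H2O = 0.8860/1 = 0.8860
Smallest n/ν is H2O → limiting reagent.
n(Ca(OH)2) = (1/1) × 0.8860 = 0.8860 mol
mass = 0.8860 × 74.09 = 65.64 g

65.6 g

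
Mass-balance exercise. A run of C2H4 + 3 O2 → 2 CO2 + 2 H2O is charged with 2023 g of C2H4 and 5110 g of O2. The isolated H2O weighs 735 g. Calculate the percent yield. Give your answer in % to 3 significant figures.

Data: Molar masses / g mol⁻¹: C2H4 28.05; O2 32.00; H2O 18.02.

38.3 %

n(C2H4) = 2023 / 28.05 = 72.12 mol
n(O2) = 5110 / 32.00 = 159.7 mol
n/ν for C2H4 = 72.12/1 = 72.12
n/ν for O2 = 159.7/3 = 53.23
Smallest n/ν is O2 → limiting reagent.
theoretical n(H2O) = (2/3) × 159.7 = 106.5 mol → 1919 g
% yield = 735 / 1919 × 100 = 38.30 %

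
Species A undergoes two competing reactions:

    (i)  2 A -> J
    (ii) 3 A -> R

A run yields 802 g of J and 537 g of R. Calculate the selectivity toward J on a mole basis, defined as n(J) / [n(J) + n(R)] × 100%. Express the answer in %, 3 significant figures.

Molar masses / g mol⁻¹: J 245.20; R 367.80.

n(J) = 802 / 245.20 = 3.271 mol
n(R) = 537 / 367.80 = 1.460 mol
selectivity = 3.271/(3.271+1.460) × 100 = 69.14 %

69.1 %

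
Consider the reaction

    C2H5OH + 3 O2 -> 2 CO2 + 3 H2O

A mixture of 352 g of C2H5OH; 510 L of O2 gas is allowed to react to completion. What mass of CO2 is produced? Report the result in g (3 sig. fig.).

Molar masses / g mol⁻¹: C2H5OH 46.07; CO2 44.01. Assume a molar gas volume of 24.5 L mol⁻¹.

611 g

n(C2H5OH) = 352.0 / 46.07 = 7.641 mol
n(O2) = 510.0 / 24.5 = 20.82 mol
n/ν → C2H5OH: 7.641, O2: 6.940; O2 is limiting.
n(CO2) = (2/3) × 20.82 = 13.88 mol
mass = 13.88 × 44.01 = 610.9 g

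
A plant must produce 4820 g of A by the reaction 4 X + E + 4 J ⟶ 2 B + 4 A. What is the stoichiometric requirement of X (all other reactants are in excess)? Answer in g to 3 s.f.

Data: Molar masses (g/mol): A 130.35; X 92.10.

n(A) = 4820 / 130.35 = 36.98 mol
n(X) = (4/4) × 36.98 = 36.98 mol
mass = 36.98 × 92.10 = 3406 g

3410 g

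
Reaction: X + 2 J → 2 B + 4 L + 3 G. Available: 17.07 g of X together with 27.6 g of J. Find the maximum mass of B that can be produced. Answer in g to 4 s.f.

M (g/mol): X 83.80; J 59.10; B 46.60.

18.98 g

n(X) = 17.07 / 83.80 = 0.2037 mol
n(J) = 27.60 / 59.10 = 0.4670 mol
n/ν for X = 0.2037/1 = 0.2037
n/ν for J = 0.4670/2 = 0.2335
Smallest n/ν is X → limiting reagent.
n(B) = (2/1) × 0.2037 = 0.4074 mol
mass = 0.4074 × 46.60 = 18.98 g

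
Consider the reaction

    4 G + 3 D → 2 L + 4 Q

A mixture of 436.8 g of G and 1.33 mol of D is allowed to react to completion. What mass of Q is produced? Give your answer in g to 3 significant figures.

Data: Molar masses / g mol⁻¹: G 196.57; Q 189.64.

n(G) = 436.8 / 196.57 = 2.222 mol
n(D) = 1.330 mol
n/ν for G = 2.222/4 = 0.5555
n/ν for D = 1.330/3 = 0.4433
Smallest n/ν is D → limiting reagent.
n(Q) = (4/3) × 1.330 = 1.773 mol
mass = 1.773 × 189.64 = 336.2 g

336 g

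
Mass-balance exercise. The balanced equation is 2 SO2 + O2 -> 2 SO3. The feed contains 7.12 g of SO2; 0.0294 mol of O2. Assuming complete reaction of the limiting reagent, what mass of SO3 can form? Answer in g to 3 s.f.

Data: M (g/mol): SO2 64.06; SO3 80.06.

n(SO2) = 7.120 / 64.06 = 0.1111 mol
n(O2) = 0.02940 mol
n/ν for SO2 = 0.1111/2 = 0.05555
n/ν for O2 = 0.02940/1 = 0.02940
Smallest n/ν is O2 → limiting reagent.
n(SO3) = (2/1) × 0.02940 = 0.05880 mol
mass = 0.05880 × 80.06 = 4.708 g

4.71 g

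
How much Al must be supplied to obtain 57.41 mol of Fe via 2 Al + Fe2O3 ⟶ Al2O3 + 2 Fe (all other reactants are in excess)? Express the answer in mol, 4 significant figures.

n(Fe) = 57.41 mol
n(Al) = (2/2) × 57.41 = 57.41 mol

57.41 mol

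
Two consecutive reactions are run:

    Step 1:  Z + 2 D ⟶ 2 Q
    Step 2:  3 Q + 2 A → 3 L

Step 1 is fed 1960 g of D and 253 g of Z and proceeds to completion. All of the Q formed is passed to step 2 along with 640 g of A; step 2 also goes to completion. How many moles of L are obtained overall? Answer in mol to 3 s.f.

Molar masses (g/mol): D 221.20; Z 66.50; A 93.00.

7.61 mol

Step 1:
n(D) = 1960 / 221.20 = 8.861 mol
n(Z) = 253.0 / 66.50 = 3.805 mol
n/ν → D: 4.431, Z: 3.805; Z is limiting.
n(Q) produced = (2/1) × 3.805 = 7.610 mol
Step 2:
n(Q) available = 7.610 mol
n(A) = 640.0 / 93.00 = 6.882 mol
n/ν → Q: 2.537, A: 3.441; Q is limiting.
n(L) = (3/3) × 7.610 = 7.610 mol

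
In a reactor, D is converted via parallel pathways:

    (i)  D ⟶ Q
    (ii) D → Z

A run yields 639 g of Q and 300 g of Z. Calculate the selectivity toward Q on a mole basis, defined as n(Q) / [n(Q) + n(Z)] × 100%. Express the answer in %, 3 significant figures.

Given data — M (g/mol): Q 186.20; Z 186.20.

n(Q) = 639 / 186.20 = 3.432 mol
n(Z) = 300 / 186.20 = 1.611 mol
selectivity = 3.432/(3.432+1.611) × 100 = 68.05 %

68.1 %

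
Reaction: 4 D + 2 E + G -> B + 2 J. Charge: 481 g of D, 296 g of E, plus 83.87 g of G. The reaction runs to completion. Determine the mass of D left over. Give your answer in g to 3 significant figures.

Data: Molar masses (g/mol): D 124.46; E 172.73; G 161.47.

n(D) = 481.0 / 124.46 = 3.865 mol
n(E) = 296.0 / 172.73 = 1.714 mol
n(G) = 83.87 / 161.47 = 0.5194 mol
n/ν → D: 0.9663, E: 0.8570, G: 0.5194; G is limiting.
D consumed = (4/1) × 0.5194 = 2.078 mol
D remaining = 3.865 − 2.078 = 1.787 mol
mass = 1.787 × 124.46 = 222.4 g

222 g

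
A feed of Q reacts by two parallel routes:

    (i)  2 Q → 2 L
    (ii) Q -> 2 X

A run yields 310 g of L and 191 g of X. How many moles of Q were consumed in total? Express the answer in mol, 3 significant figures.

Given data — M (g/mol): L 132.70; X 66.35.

n(L) = 310 / 132.70 = 2.336 mol
n(X) = 191 / 66.35 = 2.879 mol
n(Q) via (i) = (2/2)×2.336 = 2.336 mol
n(Q) via (ii) = (1/2)×2.879 = 1.440 mol
total n(Q) = 2.336 + 1.440 = 3.776 mol

3.78 mol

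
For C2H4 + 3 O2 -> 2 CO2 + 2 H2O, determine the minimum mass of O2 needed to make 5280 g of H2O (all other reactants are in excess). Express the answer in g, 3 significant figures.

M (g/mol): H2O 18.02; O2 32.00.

n(H2O) = 5280 / 18.02 = 293.0 mol
n(O2) = (3/2) × 293.0 = 439.5 mol
mass = 439.5 × 32.00 = 14060 g

14100 g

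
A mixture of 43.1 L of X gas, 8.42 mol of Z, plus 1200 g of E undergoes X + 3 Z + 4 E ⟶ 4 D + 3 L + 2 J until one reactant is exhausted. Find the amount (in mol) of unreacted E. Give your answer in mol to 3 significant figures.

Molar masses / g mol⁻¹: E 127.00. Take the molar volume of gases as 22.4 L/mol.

n(X) = 43.10 / 22.4 = 1.924 mol
n(Z) = 8.420 mol
n(E) = 1200 / 127.00 = 9.449 mol
n/ν → X: 1.924, Z: 2.807, E: 2.362; X is limiting.
E consumed = (4/1) × 1.924 = 7.696 mol
E remaining = 9.449 − 7.696 = 1.753 mol

1.75 mol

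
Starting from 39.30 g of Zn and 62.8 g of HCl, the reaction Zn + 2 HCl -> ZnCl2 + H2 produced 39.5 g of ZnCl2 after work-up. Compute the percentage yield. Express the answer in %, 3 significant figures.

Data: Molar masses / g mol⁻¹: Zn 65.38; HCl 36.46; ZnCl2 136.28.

48.2 %

n(Zn) = 39.30 / 65.38 = 0.6011 mol
n(HCl) = 62.80 / 36.46 = 1.722 mol
n/ν → Zn: 0.6011, HCl: 0.8610; Zn is limiting.
theoretical n(ZnCl2) = (1/1) × 0.6011 = 0.6011 mol → 81.92 g
% yield = 39.5 / 81.92 × 100 = 48.22 %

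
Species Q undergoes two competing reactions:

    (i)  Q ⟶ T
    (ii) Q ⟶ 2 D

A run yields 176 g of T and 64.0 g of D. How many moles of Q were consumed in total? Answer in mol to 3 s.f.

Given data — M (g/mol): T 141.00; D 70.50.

n(T) = 176 / 141.00 = 1.248 mol
n(D) = 64.0 / 70.50 = 0.9078 mol
n(Q) via (i) = (1/1)×1.248 = 1.248 mol
n(Q) via (ii) = (1/2)×0.9078 = 0.4539 mol
total n(Q) = 1.248 + 0.4539 = 1.702 mol

1.70 mol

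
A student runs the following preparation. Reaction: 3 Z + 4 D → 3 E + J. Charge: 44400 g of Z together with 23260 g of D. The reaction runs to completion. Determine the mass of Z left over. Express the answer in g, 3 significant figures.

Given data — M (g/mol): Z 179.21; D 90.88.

10000 g

n(Z) = 44400 / 179.21 = 247.8 mol
n(D) = 23260 / 90.88 = 255.9 mol
n/ν → Z: 82.60, D: 63.98; D is limiting.
Z consumed = (3/4) × 255.9 = 191.9 mol
Z remaining = 247.8 − 191.9 = 55.90 mol
mass = 55.90 × 179.21 = 10020 g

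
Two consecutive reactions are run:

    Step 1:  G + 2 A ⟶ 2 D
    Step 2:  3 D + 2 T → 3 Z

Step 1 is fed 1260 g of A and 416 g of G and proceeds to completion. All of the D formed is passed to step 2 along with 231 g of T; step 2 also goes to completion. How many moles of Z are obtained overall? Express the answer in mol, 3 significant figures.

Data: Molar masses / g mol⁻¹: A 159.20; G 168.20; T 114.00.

Step 1:
n(A) = 1260 / 159.20 = 7.915 mol
n(G) = 416.0 / 168.20 = 2.473 mol
n/ν for A = 7.915/2 = 3.958
n/ν for G = 2.473/1 = 2.473
Smallest n/ν is G → limiting reagent.
n(D) produced = (2/1) × 2.473 = 4.946 mol
Step 2:
n(D) available = 4.946 mol
n(T) = 231.0 / 114.00 = 2.026 mol
n/ν for D = 4.946/3 = 1.649
n/ν for T = 2.026/2 = 1.013
Smallest n/ν is T → limiting reagent.
n(Z) = (3/2) × 2.026 = 3.039 mol

3.04 mol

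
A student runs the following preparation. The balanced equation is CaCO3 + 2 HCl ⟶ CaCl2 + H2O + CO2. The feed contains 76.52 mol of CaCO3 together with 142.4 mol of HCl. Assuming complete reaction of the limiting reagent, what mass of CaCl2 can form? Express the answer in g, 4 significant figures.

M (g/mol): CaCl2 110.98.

7902 g

n(CaCO3) = 76.52 mol
n(HCl) = 142.4 mol
n/ν for CaCO3 = 76.52/1 = 76.52
n/ν for HCl = 142.4/2 = 71.20
Smallest n/ν is HCl → limiting reagent.
n(CaCl2) = (1/2) × 142.4 = 71.20 mol
mass = 71.20 × 110.98 = 7902 g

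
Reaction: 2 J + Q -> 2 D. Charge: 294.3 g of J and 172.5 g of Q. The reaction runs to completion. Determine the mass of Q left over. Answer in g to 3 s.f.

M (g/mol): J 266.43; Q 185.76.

n(J) = 294.3 / 266.43 = 1.105 mol
n(Q) = 172.5 / 185.76 = 0.9286 mol
n/ν for J = 1.105/2 = 0.5525
n/ν for Q = 0.9286/1 = 0.9286
Smallest n/ν is J → limiting reagent.
Q consumed = (1/2) × 1.105 = 0.5525 mol
Q remaining = 0.9286 − 0.5525 = 0.3761 mol
mass = 0.3761 × 185.76 = 69.86 g

69.9 g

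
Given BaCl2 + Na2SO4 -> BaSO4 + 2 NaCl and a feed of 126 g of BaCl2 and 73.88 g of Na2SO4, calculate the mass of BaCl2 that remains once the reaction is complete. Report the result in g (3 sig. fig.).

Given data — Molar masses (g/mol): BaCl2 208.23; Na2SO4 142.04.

17.7 g

n(BaCl2) = 126.0 / 208.23 = 0.6051 mol
n(Na2SO4) = 73.88 / 142.04 = 0.5201 mol
n/ν for BaCl2 = 0.6051/1 = 0.6051
n/ν for Na2SO4 = 0.5201/1 = 0.5201
Smallest n/ν is Na2SO4 → limiting reagent.
BaCl2 consumed = (1/1) × 0.5201 = 0.5201 mol
BaCl2 remaining = 0.6051 − 0.5201 = 0.08500 mol
mass = 0.08500 × 208.23 = 17.70 g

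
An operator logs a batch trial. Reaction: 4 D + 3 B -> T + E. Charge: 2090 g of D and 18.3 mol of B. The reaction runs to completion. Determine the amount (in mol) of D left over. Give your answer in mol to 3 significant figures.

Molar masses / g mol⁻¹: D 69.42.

5.71 mol

n(D) = 2090 / 69.42 = 30.11 mol
n(B) = 18.30 mol
n/ν → D: 7.528, B: 6.100; B is limiting.
D consumed = (4/3) × 18.30 = 24.40 mol
D remaining = 30.11 − 24.40 = 5.710 mol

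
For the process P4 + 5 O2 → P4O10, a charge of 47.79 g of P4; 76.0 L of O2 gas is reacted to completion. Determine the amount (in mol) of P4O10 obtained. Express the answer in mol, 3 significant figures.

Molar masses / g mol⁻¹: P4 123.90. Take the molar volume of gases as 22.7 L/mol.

0.386 mol

n(P4) = 47.79 / 123.90 = 0.3857 mol
n(O2) = 76.00 / 22.7 = 3.348 mol
n/ν for P4 = 0.3857/1 = 0.3857
n/ν for O2 = 3.348/5 = 0.6696
Smallest n/ν is P4 → limiting reagent.
n(P4O10) = (1/1) × 0.3857 = 0.3857 mol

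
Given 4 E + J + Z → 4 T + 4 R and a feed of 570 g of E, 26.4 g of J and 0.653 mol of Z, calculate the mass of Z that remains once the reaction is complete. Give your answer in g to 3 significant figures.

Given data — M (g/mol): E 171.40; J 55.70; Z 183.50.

n(E) = 570.0 / 171.40 = 3.326 mol
n(J) = 26.40 / 55.70 = 0.4740 mol
n(Z) = 0.6530 mol
n/ν → E: 0.8315, J: 0.4740, Z: 0.6530; J is limiting.
Z consumed = (1/1) × 0.4740 = 0.4740 mol
Z remaining = 0.6530 − 0.4740 = 0.1790 mol
mass = 0.1790 × 183.50 = 32.85 g

32.9 g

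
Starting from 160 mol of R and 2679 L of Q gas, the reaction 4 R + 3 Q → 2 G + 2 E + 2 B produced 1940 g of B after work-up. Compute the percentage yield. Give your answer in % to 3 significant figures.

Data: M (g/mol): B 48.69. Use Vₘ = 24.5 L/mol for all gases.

54.7 %

n(R) = 160.0 mol
n(Q) = 2679 / 24.5 = 109.3 mol
n/ν for R = 160.0/4 = 40.00
n/ν for Q = 109.3/3 = 36.43
Smallest n/ν is Q → limiting reagent.
theoretical n(B) = (2/3) × 109.3 = 72.87 mol → 3548 g
% yield = 1940 / 3548 × 100 = 54.68 %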